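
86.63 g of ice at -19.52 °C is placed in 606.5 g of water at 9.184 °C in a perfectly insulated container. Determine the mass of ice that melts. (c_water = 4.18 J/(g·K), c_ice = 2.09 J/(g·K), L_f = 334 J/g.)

Heat available from the water dropping to 0 °C: 606.5×4.18×9.184 = 23283 J.
Of that, 86.63×2.09×19.52 = 3534.2 J goes to bring the ice to 0 °C, leaving 19749 J.
To melt every bit of ice: 86.63×334 = 28934 J.
That's not enough to melt it all — equilibrium is at 0 °C with ice remaining.
m_melted×334 = 19749  ⇒  m_melted ≈ 59.13 g.

m_melted ≈ 59.1 g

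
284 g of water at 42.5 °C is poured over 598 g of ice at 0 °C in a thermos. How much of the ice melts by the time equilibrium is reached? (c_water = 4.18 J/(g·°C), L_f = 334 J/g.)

m_melted ≈ 151 g

Cooling the water to 0 °C releases 284×4.18×42.5 = 50453 J.
Melting all 598 g of ice would need 598×334 = 199732 J.
Since 50453 < 199732 J, not all the ice melts; equilibrium is at 0 °C.
m_melt = 50453 / L_f = 151.1 g.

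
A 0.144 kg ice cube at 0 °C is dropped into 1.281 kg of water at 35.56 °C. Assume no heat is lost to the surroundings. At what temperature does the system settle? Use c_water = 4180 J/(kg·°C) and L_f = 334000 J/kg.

Net heat exchanged in the isolated system is zero:
latent heat to melt: 0.144×334000 = 48096; warm the meltwater: 601.92 T; water cools: 1.281×4180×(T − 35.56) = 5354.6(T − 35.56)
5956.5 T = 190409 − 48096 = 142313
T ≈ 23.89 °C — above 0 °C, consistent with complete melting.

T_f ≈ 23.9 °C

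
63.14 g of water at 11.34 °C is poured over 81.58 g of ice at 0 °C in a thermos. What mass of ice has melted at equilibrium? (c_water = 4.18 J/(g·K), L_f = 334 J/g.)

Cooling the water to 0 °C releases 63.14·4.18·11.34 = 2992.9 J.
Melting all 81.58 g of ice would need 81.58·334 = 27248 J.
Since 2992.9 < 27248 J, not all the ice melts; equilibrium is at 0 °C.
m_melted·334 = 2992.9  ⇒  m_melted ≈ 8.961 g.

m_melted ≈ 8.96 g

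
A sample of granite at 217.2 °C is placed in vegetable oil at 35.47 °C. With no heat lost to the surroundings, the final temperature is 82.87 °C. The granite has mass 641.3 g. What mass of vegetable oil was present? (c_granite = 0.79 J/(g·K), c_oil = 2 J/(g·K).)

m ≈ 718 g

Taking heat into each body as positive, Σ m c ΔT = 0:
641.3·0.79·(82.87 − 217.2) + m·2·(82.87 − 35.47) = 0
94.8 m = 68055
m = 68055/94.8 ≈ 717.9 g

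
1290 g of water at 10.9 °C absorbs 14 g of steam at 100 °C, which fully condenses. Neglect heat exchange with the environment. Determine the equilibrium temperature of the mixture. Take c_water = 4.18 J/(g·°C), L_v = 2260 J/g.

T_f ≈ 17.7 °C

Energy conservation, ΣQ = 0:
latent heat released on condensation: 14×2260 = 31640; condensed water 100 °C→T: 58.52(T − 100); water warms: 1290×4.18×(T − 10.9) = 5392.2(T − 10.9)
5450.7 T = 31640 + 5852 + 58775 = 96267
T ≈ 17.66 °C — below 100 °C, confirming all the steam condensed.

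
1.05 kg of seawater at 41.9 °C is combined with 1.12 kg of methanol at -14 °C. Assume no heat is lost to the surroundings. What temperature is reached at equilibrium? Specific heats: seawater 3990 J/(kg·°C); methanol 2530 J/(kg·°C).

With ΣQ=0 the equilibrium temperature is the m·c-weighted mean:
T_f = (4189.5×41.9 + 2833.6×(-14)) / (4189.5 + 2833.6)
    = 135870 / 7023.1 ≈ 19.35 °C

T_f ≈ 19.3 °C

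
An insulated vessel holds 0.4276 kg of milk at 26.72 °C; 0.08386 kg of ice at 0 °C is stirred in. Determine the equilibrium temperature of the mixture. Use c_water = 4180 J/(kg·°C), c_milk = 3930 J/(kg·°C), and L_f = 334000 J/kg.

Energy conservation, ΣQ = 0:
melt ice: 0.08386·334000 = 28009; warm the meltwater: 350.53 T; milk: 1680.5(T − 26.72)
2031 T = 44902 − 28009 = 16893
T ≈ 8.32 °C (positive, so assuming full melt was valid).

T_f ≈ 8.3 °C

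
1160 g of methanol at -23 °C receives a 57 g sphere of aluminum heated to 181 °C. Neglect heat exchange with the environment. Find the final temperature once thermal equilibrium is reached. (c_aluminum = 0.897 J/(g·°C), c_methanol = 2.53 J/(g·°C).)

Set heat shed by the hot body equal to heat absorbed by the cold body:
57×0.897×(181 − T) = 1160×2.53×(T − (-23))
51.13(181 − T) = 2934.8(T − (-23))
2985.9 T = -58246  ⇒  T ≈ -19.51 °C

T_f ≈ -19.5 °C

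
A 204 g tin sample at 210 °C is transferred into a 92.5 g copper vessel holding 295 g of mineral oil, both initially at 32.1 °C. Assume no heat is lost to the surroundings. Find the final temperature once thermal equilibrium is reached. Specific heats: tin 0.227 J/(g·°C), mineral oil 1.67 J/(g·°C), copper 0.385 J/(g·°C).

Heat gained plus heat lost sum to zero:
204·0.227·(T − 210) + 295·1.67·(T − 32.1) + 92.5·0.385·(T − 32.1) = 0
46.31(T − 210) + 492.65(T − 32.1) + 35.61(T − 32.1) = 0
(46.31 + 492.65 + 35.61) T = 46.31·210 + 492.65·32.1 + 35.61·32.1
T ≈ 46.44 °C

T_f ≈ 46.4 °C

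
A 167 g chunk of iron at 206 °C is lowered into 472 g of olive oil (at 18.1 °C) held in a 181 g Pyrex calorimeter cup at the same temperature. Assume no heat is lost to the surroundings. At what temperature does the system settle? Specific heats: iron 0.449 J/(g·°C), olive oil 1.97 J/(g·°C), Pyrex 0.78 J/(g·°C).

T_f ≈ 30.4 °C

With ΣQ=0 the equilibrium temperature is the m·c-weighted mean:
T_f = (74.98*206 + 929.84*18.1 + 141.18*18.1) / (74.98 + 929.84 + 141.18)
    = 34832 / 1146 ≈ 30.39 °C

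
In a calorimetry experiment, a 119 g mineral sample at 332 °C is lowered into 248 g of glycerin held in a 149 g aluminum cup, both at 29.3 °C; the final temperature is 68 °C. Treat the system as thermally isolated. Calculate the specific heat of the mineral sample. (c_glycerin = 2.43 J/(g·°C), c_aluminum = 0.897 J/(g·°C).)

c ≈ 0.907 J/(g·°C)

Let T be the final temperature. ΣQ_i = 0:
119×c×(68 − 332) + 248×2.43×(68 − 29.3) + 149×0.897×(68 − 29.3) = 0
-31416 c = -28495
c = -28495/-31416 ≈ 0.907 J/(g·°C)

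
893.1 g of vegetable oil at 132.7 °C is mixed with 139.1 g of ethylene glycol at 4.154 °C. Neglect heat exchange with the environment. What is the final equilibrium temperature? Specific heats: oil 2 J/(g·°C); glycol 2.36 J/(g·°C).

Setting the total heat transfer to zero:
893.1·2·(T − 132.7) + 139.1·2.36·(T − 4.154) = 0
1786.2(T − 132.7) + 328.28(T − 4.154) = 0
(1786.2 + 328.28) T = 1786.2·132.7 + 328.28·4.154
T ≈ 112.74 °C

T_f ≈ 112.7 °C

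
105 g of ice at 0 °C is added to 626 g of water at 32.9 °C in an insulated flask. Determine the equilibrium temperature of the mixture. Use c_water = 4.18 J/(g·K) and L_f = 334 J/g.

Sum of m c ΔT and latent-heat terms is zero:
melt ice: 105×334 = 35070; warm the meltwater: 438.9 T; water cools: 626×4.18×(T − 32.9) = 2616.7(T − 32.9)
3055.6 T = 86089 − 35070 = 51019
T ≈ 16.70 °C (positive, so assuming full melt was valid).

T_f ≈ 16.7 °C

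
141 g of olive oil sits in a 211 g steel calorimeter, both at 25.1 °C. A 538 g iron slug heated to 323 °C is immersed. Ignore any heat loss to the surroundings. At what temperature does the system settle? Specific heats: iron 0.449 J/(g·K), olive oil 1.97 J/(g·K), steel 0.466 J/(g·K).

Net heat exchanged in the isolated system is zero:
538×0.449×(T − 323) + 141×1.97×(T − 25.1) + 211×0.466×(T − 25.1) = 0
241.56(T − 323) + 277.77(T − 25.1) + 98.33(T − 25.1) = 0
617.66 T = 87465
T = 87465/617.66 ≈ 141.61 °C

T_f ≈ 141.6 °C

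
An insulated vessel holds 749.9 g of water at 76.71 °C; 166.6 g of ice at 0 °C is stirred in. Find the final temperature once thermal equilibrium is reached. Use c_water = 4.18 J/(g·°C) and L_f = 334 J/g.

Heat gained plus heat lost sum to zero:
latent heat to melt: 166.6×334 = 55644; meltwater 0→T: 166.6×4.18×T = 696.39 T; water cools: 749.9×4.18×(T − 76.71) = 3134.6(T − 76.71)
3831 T = 240454 − 55644 = 184809
T ≈ 48.24 °C — above 0 °C, consistent with complete melting.

T_f ≈ 48.2 °C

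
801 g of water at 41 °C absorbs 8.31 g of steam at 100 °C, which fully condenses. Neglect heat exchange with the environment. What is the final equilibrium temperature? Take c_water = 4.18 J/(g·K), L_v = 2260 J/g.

Conservation of energy gives ΣQ = 0:
condense steam: −8.31·2260 = −18781
  condensed water 100 °C→T: 34.74(T − 100)
  original water: 3348.2(T − 41)
3382.9 T = 18781 + 3473.6 + 137275 = 159530
T ≈ 47.16 °C — below 100 °C, confirming all the steam condensed.

T_f ≈ 47.2 °C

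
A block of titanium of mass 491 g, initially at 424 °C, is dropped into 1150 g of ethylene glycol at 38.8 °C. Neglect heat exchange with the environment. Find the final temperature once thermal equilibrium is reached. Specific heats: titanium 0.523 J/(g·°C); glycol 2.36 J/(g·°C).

T_f ≈ 72.1 °C

With ΣQ=0 the equilibrium temperature is the m·c-weighted mean:
T_f = (256.79×424 + 2714×38.8) / (256.79 + 2714)
    = 214183 / 2970.8 ≈ 72.10 °C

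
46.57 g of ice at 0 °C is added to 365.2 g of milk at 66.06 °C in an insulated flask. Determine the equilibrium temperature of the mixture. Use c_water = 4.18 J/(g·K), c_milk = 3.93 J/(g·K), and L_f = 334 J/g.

T_f ≈ 48.6 °C

Heat gained plus heat lost sum to zero:
latent heat to melt: 46.57·334 = 15554; warm the meltwater: 194.66 T; milk: 1435.2(T − 66.06)
1629.9 T = 94812 − 15554 = 79257
T ≈ 48.63 °C. Since T > 0 °C, the all-ice-melts assumption holds.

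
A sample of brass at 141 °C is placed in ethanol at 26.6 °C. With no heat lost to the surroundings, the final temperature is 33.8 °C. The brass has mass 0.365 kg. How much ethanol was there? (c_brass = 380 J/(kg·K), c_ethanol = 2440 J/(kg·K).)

m ≈ 0.846 kg

Net heat exchanged in the isolated system is zero:
0.365·380·(33.8 − 141) + m·2440·(33.8 − 26.6) = 0
17568 m = 14869
m = 14869/17568 ≈ 0.8463 kg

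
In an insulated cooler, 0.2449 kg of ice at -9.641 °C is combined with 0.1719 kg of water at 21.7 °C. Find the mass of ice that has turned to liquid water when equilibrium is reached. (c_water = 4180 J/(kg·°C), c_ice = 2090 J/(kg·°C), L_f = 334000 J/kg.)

m_melted ≈ 0.0319 kg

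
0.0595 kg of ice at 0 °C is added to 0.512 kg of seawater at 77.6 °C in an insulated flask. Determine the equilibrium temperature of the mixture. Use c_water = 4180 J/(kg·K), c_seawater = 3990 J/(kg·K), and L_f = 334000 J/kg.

T_f ≈ 60.5 °C

Setting the total heat transfer to zero:
latent heat to melt: 0.0595·334000 = 19873; meltwater 0→T: 0.0595·4180·T = 248.71 T; seawater: 2042.9(T − 77.6)
2291.6 T = 158527 − 19873 = 138654
T ≈ 60.51 °C. Since T > 0 °C, the all-ice-melts assumption holds.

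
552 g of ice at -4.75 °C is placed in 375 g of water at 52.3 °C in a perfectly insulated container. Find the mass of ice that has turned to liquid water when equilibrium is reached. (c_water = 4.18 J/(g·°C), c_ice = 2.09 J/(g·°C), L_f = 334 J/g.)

Water can give up m c ΔT = 375·4.18·52.3 = 81980 J before reaching 0 °C.
Of that, 552·2.09·4.75 = 5480 J goes to bring the ice to 0 °C, leaving 76500 J.
To melt every bit of ice: 552·334 = 184368 J.
That's not enough to melt it all — equilibrium is at 0 °C with ice remaining.
Mass melted = 76500/334 ≈ 229 g.

m_melted ≈ 229 g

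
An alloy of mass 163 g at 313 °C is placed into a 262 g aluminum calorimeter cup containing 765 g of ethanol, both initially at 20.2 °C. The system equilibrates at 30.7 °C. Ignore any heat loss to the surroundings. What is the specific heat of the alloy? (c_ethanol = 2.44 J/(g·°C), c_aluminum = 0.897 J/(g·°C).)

Setting the total heat transfer to zero:
163·c·(30.7 − 313) + 765·2.44·(30.7 − 20.2) + 262·0.897·(30.7 − 20.2) = 0
-46015 c = -22067
c = -22067/-46015 ≈ 0.4796 J/(g·°C)

c ≈ 0.48 J/(g·°C)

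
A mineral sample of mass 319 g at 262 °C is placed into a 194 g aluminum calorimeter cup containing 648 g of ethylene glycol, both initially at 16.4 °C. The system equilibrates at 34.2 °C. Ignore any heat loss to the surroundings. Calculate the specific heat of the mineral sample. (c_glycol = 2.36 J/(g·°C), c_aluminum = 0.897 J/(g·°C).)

c ≈ 0.417 J/(g·°C)

Taking heat into each body as positive, Σ m c ΔT = 0:
319·c·(34.2 − 262) + 648·2.36·(34.2 − 16.4) + 194·0.897·(34.2 − 16.4) = 0
-72668 c = -30319
c = -30319/-72668 ≈ 0.4172 J/(g·°C)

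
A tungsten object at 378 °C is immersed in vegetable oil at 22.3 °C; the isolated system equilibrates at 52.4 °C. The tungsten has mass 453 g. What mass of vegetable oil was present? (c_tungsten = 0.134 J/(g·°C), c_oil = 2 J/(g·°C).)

m ≈ 328 g

Taking heat into each body as positive, Σ m c ΔT = 0:
453·0.134·(52.4 − 378) + m·2·(52.4 − 22.3) = 0
60.2 m = 19765
m = 19765/60.2 ≈ 328.3 g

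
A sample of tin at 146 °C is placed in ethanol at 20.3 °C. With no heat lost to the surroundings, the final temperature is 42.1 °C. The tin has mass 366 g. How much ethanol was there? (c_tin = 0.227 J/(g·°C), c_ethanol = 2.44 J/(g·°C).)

m ≈ 162 g

Heat lost by the tin = heat gained by the ethanol:
366·0.227·(146 − 42.1) = m·2.44·(42.1 − 20.3)
53.19 m = 8632.2  ⇒  m ≈ 162.3 g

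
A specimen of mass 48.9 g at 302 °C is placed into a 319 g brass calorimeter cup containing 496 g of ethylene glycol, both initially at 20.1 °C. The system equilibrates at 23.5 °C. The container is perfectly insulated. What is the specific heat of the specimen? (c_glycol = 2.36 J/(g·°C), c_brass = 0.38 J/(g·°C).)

Setting the total heat transfer to zero:
48.9·c·(23.5 − 302) + 496·2.36·(23.5 − 20.1) + 319·0.38·(23.5 − 20.1) = 0
-13619 c = -4392.1
c = -4392.1/-13619 ≈ 0.3225 J/(g·°C)

c ≈ 0.323 J/(g·°C)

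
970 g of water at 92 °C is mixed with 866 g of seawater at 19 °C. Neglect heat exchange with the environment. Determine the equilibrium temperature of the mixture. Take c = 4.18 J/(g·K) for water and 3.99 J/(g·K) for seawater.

T_f ≈ 58.4 °C

T_f = Σ m_i c_i T_i / Σ m_i c_i:
T_f = (4054.6×92 + 3455.3×19) / (4054.6 + 3455.3)
    = 438675 / 7509.9 ≈ 58.41 °C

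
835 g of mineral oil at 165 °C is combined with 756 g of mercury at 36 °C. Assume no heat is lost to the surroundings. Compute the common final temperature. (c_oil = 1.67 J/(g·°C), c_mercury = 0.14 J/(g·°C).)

T_f ≈ 155.9 °C

Heat lost by the oil equals heat gained by the mercury:
835×1.67×(165 − T) = 756×0.14×(T − 36)
1394.5(165 − T) = 105.84(T − 36)
1500.3 T = 233894  ⇒  T ≈ 155.90 °C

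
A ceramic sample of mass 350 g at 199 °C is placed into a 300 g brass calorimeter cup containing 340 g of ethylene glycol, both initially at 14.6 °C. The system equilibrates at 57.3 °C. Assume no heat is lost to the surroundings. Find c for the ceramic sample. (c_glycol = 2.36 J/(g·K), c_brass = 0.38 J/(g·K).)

c ≈ 0.789 J/(g·K)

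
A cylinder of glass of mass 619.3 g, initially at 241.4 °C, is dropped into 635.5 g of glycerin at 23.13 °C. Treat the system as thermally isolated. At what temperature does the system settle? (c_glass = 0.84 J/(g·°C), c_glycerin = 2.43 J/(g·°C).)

With ΣQ=0 the equilibrium temperature is the m·c-weighted mean:
T_f = (520.21*241.4 + 1544.3*23.13) / (520.21 + 1544.3)
    = 161298 / 2064.5 ≈ 78.13 °C

T_f ≈ 78.1 °C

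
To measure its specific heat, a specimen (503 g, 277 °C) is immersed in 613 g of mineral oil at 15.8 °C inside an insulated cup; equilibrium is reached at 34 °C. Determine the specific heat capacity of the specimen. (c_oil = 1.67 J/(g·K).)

Let T be the final temperature. ΣQ_i = 0:
503×c×(34 − 277) + 613×1.67×(34 − 15.8) = 0
-122229 c = -18632
c = -18632/-122229 ≈ 0.1524 J/(g·K)

c ≈ 0.152 J/(g·K)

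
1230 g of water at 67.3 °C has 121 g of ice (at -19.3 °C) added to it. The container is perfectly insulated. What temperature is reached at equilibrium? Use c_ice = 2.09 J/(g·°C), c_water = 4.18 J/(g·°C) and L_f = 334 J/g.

Energy balance with sensible and latent terms:
warm ice to 0 °C: 121×2.09×(0 − (-19.3)) = 4880.8
  latent heat to melt: 121×334 = 40414
  meltwater 0→T: 121×4.18×T = 505.78 T
  water cools: 1230×4.18×(T − 67.3) = 5141.4(T − 67.3)
5647.2 T = 346016 − 45295 = 300721
T ≈ 53.25 °C. Since T > 0 °C, the all-ice-melts assumption holds.

T_f ≈ 53.3 °C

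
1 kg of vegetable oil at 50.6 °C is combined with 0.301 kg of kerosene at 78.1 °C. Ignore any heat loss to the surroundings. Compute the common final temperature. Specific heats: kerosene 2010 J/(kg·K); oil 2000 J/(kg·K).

Heat gained plus heat lost sum to zero:
0.301·2010·(T − 78.1) + 1·2000·(T − 50.6) = 0
605.01(T − 78.1) + 2000(T − 50.6) = 0
(605.01 + 2000) T = 605.01·78.1 + 2000·50.6
T = 148451 / 2605 = 57 °C

T_f ≈ 57.0 °C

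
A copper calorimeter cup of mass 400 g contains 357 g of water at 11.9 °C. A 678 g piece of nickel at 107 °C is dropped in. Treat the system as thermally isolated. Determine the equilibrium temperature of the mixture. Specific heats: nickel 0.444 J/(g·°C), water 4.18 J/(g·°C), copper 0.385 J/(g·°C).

T_f ≈ 26.6 °C

T_f = Σ m_i c_i T_i / Σ m_i c_i:
T_f = (301.03×107 + 1492.3×11.9 + 154×11.9) / (301.03 + 1492.3 + 154)
    = 51801 / 1947.3 ≈ 26.60 °C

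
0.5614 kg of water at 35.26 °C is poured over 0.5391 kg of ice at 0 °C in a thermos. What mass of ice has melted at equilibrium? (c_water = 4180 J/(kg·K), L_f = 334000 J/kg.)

Cooling the water to 0 °C releases 0.5614×4180×35.26 = 82743 J.
To melt every bit of ice: 0.5391×334000 = 180059 J.
Since 82743 < 180059 J, not all the ice melts; equilibrium is at 0 °C.
Mass melted = 82743/334000 ≈ 0.2477 kg.

m_melted ≈ 0.248 kg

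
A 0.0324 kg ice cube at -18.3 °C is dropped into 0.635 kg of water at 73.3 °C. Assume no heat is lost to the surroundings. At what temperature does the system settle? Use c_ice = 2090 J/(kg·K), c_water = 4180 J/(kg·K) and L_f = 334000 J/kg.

Sum of m c ΔT and latent-heat terms is zero:
warm ice to 0 °C: 0.0324×2090×(0 − (-18.3)) = 1239.2
  fusion: m_ice L_f = 0.0324×334000 = 10822
  meltwater 0→T: 0.0324×4180×T = 135.43 T
  water: 2654.3(T − 73.3)
2789.7 T = 194560 − 12061 = 182499
T ≈ 65.42 °C — above 0 °C, consistent with complete melting.

T_f ≈ 65.4 °C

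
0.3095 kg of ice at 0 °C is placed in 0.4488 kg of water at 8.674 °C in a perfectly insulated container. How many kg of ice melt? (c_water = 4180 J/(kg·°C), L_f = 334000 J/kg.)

m_melted ≈ 0.0487 kg

Heat available from the water dropping to 0 °C: 0.4488×4180×8.674 = 16272 J.
To melt every bit of ice: 0.3095×334000 = 103373 J.
Since 16272 < 103373 J, not all the ice melts; equilibrium is at 0 °C.
m_melt = 16272 / L_f = 0.04872 kg.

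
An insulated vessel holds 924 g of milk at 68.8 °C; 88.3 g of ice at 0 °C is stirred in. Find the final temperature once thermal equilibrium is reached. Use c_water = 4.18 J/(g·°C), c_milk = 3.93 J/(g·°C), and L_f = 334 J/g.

Let T be the final temperature. ΣQ_i = 0:
latent heat to melt: 88.3·334 = 29492; warm the meltwater: 369.09 T; milk cools: 924·3.93·(T − 68.8) = 3631.3(T − 68.8)
4000.4 T = 249835 − 29492 = 220343
T ≈ 55.08 °C (positive, so assuming full melt was valid).

T_f ≈ 55.1 °C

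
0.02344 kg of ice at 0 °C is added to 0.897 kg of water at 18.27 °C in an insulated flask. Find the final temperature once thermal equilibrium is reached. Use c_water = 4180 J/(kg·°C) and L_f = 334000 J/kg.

T_f ≈ 15.8 °C

Energy balance with sensible and latent terms:
latent heat to melt: 0.02344×334000 = 7829
  warm the meltwater: 97.98 T
  water cools: 0.897×4180×(T − 18.27) = 3749.5(T − 18.27)
3847.4 T = 68503 − 7829 = 60674
T ≈ 15.77 °C (positive, so assuming full melt was valid).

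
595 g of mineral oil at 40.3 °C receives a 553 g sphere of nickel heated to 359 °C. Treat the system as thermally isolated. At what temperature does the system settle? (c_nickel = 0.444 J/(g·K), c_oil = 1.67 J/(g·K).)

T_f ≈ 103.4 °C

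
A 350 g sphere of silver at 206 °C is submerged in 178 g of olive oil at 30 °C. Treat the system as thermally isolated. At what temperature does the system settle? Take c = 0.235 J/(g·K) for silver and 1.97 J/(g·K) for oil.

T_f ≈ 63.4 °C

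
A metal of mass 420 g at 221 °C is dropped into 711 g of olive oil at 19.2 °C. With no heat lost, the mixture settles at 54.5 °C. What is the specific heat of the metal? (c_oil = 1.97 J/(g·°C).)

Heat lost by the metal = heat gained by the oil:
420·c·(221 − 54.5) = 711·1.97·(54.5 − 19.2)
69930 c = 49444  ⇒  c ≈ 0.707 J/(g·°C)

c ≈ 0.707 J/(g·°C)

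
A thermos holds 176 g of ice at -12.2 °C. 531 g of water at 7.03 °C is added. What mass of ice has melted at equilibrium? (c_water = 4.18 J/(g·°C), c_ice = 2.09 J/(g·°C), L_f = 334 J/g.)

Heat available from the water dropping to 0 °C: 531·4.18·7.03 = 15604 J.
Of that, 176·2.09·12.2 = 4487.6 J goes to bring the ice to 0 °C, leaving 11116 J.
Fully melting the ice requires m_ice L_f = 176·334 = 58784 J.
11116 J < 58784 J, so only part of the ice melts and the system sits at 0 °C.
m_melted·334 = 11116  ⇒  m_melted ≈ 33.28 g.

m_melted ≈ 33.3 g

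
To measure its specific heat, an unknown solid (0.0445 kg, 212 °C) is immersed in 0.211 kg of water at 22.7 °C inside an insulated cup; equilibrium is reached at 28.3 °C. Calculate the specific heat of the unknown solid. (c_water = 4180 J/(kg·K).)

Conservation of energy gives ΣQ = 0:
0.0445×c×(28.3 − 212) + 0.211×4180×(28.3 − 22.7) = 0
-8.175 c = -4939.1
c = -4939.1/-8.175 ≈ 604.2 J/(kg·K)

c ≈ 604 J/(kg·K)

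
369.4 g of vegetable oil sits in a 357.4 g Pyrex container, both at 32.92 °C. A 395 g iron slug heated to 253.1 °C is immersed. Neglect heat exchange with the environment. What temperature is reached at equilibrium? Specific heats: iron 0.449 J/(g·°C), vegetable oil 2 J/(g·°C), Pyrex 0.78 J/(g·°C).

T_f ≈ 65.6 °C

Net heat exchanged in the isolated system is zero:
395*0.449*(T − 253.1) + 369.4*2*(T − 32.92) + 357.4*0.78*(T − 32.92) = 0
1194.9 T = 78387
T = 78387 / 1194.9 = 65.6 °C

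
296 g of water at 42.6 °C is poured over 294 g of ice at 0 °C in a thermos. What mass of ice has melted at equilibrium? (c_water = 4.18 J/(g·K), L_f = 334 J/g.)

m_melted ≈ 158 g

Heat available from the water dropping to 0 °C: 296×4.18×42.6 = 52708 J.
Melting all 294 g of ice would need 294×334 = 98196 J.
Since 52708 < 98196 J, not all the ice melts; equilibrium is at 0 °C.
Mass melted = 52708/334 ≈ 157.8 g.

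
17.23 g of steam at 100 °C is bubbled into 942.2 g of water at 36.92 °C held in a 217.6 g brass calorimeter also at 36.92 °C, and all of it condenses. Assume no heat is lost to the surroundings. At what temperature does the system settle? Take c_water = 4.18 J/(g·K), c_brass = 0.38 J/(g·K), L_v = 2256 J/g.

T_f ≈ 47.5 °C

Conservation of energy gives ΣQ = 0:
condense steam: −17.23·2256 = −38871
  condensate cools 100→T: 17.23·4.18·(T − 100) = 72.02(T − 100)
  original water: 3938.4(T − 36.92)
  brass cup: 217.6·0.38·(T − 36.92) = 82.69(T − 36.92)
4093.1 T = 38871 + 7202.1 + 148458 = 194531
T ≈ 47.53 °C, under the boiling point, so the assumption holds.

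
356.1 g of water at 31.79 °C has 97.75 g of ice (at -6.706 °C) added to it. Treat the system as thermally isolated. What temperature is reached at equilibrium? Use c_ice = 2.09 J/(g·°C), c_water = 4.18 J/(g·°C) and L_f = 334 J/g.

Net heat exchanged in the isolated system is zero:
warm ice to 0 °C: 97.75·2.09·(0 − (-6.706)) = 1370; fusion: m_ice L_f = 97.75·334 = 32648; meltwater 0→T: 97.75·4.18·T = 408.59 T; water cools: 356.1·4.18·(T − 31.79) = 1488.5(T − 31.79)
1897.1 T = 47319 − 34019 = 13301
T ≈ 7.01 °C. Since T > 0 °C, the all-ice-melts assumption holds.

T_f ≈ 7.0 °C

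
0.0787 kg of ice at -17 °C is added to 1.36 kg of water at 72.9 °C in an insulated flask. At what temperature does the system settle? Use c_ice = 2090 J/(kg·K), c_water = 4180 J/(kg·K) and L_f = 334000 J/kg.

T_f ≈ 64.1 °C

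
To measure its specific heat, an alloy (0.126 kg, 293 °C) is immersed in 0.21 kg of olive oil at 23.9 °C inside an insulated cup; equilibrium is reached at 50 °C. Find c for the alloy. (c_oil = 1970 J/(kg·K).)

Heat gained plus heat lost sum to zero:
0.126·c·(50 − 293) + 0.21·1970·(50 − 23.9) = 0
-30.62 c = -10798
c = -10798/-30.62 ≈ 352.7 J/(kg·K)

c ≈ 353 J/(kg·K)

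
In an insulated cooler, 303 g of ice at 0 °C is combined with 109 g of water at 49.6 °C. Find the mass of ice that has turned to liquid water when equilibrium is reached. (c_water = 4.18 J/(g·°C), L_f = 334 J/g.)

m_melted ≈ 67.7 g

Heat available from the water dropping to 0 °C: 109×4.18×49.6 = 22599 J.
Fully melting the ice requires m_ice L_f = 303×334 = 101202 J.
22599 J < 101202 J, so only part of the ice melts and the system sits at 0 °C.
Mass melted = 22599/334 ≈ 67.66 g.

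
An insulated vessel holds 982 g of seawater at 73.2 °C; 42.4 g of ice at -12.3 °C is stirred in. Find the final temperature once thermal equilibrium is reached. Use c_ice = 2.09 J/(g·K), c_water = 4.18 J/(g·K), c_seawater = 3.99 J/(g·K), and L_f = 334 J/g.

T_f ≈ 66.3 °C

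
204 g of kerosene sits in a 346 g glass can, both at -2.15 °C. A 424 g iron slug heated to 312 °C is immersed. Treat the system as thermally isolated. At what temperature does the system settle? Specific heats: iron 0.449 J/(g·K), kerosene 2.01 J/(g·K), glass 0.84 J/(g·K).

With ΣQ=0 the equilibrium temperature is the m·c-weighted mean:
T_f = (190.38·312 + 410.04·(-2.15) + 290.64·(-2.15)) / (190.38 + 410.04 + 290.64)
    = 57891 / 891.06 ≈ 64.97 °C

T_f ≈ 65.0 °C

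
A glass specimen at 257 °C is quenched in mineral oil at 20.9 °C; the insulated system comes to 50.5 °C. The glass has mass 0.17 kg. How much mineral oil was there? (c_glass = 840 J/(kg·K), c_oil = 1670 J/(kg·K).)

m ≈ 0.597 kg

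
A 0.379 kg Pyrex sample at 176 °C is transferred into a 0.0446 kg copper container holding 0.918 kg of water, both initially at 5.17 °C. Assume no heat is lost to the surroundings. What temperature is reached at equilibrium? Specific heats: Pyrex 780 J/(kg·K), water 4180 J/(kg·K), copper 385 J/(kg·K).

Conservation of energy gives ΣQ = 0:
0.379·780·(T − 176) + 0.918·4180·(T − 5.17) + 0.0446·385·(T − 5.17) = 0
295.62(T − 176) + 3837.2(T − 5.17) + 17.17(T − 5.17) = 0
(295.62 + 3837.2 + 17.17) T = 295.62·176 + 3837.2·5.17 + 17.17·5.17
T = 71956 / 4150 = 17.3 °C

T_f ≈ 17.3 °C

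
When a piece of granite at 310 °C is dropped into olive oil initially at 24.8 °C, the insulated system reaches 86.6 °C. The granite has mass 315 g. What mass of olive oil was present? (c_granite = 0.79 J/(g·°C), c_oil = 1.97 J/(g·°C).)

m ≈ 457 g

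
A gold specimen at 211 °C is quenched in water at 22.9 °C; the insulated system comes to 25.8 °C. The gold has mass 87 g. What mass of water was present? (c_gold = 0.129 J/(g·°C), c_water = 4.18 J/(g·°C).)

Setting the total heat transfer to zero:
87×0.129×(25.8 − 211) + m×4.18×(25.8 − 22.9) = 0
12.12 m = 2078.5
m = 2078.5/12.12 ≈ 171.5 g

m ≈ 171 g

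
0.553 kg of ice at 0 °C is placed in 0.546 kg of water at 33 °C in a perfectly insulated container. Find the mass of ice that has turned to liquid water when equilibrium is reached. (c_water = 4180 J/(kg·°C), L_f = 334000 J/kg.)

Heat available from the water dropping to 0 °C: 0.546·4180·33 = 75315 J.
Melting all 0.553 kg of ice would need 0.553·334000 = 184702 J.
That's not enough to melt it all — equilibrium is at 0 °C with ice remaining.
m_melt = 75315 / L_f = 0.2255 kg.

m_melted ≈ 0.225 kg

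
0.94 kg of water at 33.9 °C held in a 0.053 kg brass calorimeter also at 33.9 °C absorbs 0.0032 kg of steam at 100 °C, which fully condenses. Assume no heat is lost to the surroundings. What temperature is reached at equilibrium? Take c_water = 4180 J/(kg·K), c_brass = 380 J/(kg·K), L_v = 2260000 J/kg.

T_f ≈ 35.9 °C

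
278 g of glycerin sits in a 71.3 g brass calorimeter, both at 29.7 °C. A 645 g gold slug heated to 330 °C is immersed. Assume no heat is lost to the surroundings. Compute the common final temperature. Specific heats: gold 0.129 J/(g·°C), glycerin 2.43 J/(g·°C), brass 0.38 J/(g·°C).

T_f ≈ 61.5 °C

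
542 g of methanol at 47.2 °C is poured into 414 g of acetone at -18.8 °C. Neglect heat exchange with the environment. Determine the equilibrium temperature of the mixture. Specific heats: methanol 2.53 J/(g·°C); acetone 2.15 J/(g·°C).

Net heat exchanged in the isolated system is zero:
542*2.53*(T − 47.2) + 414*2.15*(T − (-18.8)) = 0
1371.3(T − 47.2) + 890.1(T − (-18.8)) = 0
2261.4 T = 47990
T = 47990 / 2261.4 = 21.2 °C

T_f ≈ 21.2 °C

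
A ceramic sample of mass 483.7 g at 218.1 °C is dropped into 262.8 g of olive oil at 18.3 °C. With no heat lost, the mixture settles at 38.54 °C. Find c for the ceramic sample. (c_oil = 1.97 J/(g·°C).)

m_s c (T_s − T_f) = m_oil c_oil (T_f − T_0):
483.7×c×(218.1 − 38.54) = 262.8×1.97×(38.54 − 18.3)
86853 c = 10479  ⇒  c ≈ 0.1206 J/(g·°C)

c ≈ 0.121 J/(g·°C)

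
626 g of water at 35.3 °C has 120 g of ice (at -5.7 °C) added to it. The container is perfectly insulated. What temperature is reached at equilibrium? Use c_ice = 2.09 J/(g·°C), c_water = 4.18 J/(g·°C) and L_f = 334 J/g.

T_f ≈ 16.3 °C

Energy conservation, ΣQ = 0:
warm ice to 0 °C: 120×2.09×(0 − (-5.7)) = 1429.6
  melt ice: 120×334 = 40080
  meltwater 0→T: 120×4.18×T = 501.6 T
  water: 2616.7(T − 35.3)
3118.3 T = 92369 − 41510 = 50859
T ≈ 16.31 °C. Since T > 0 °C, the all-ice-melts assumption holds.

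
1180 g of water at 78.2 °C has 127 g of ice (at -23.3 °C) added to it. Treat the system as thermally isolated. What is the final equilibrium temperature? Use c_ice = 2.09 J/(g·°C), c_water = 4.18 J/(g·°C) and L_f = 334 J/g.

Heat gained plus heat lost sum to zero:
warm ice to 0 °C: 127·2.09·(0 − (-23.3)) = 6184.5; latent heat to melt: 127·334 = 42418; meltwater 0→T: 127·4.18·T = 530.86 T; water: 4932.4(T − 78.2)
5463.3 T = 385714 − 48603 = 337111
T ≈ 61.71 °C. Since T > 0 °C, the all-ice-melts assumption holds.

T_f ≈ 61.7 °C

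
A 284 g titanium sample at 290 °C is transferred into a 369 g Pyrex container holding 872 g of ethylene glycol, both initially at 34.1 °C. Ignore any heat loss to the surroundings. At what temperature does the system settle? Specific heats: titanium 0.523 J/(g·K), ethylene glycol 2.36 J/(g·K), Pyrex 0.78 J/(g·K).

T_f ≈ 49.3 °C

With ΣQ=0 the equilibrium temperature is the m·c-weighted mean:
T_f = (148.53·290 + 2057.9·34.1 + 287.82·34.1) / (148.53 + 2057.9 + 287.82)
    = 123064 / 2494.3 ≈ 49.34 °C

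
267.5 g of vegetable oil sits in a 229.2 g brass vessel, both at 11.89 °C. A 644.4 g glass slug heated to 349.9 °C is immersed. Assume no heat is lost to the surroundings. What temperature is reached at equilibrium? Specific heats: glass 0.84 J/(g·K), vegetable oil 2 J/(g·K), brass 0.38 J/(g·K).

Net heat exchanged in the isolated system is zero:
644.4·0.84·(T − 349.9) + 267.5·2·(T − 11.89) + 229.2·0.38·(T − 11.89) = 0
541.3(T − 349.9) + 535(T − 11.89) + 87.1(T − 11.89) = 0
(541.3 + 535 + 87.1) T = 541.3·349.9 + 535·11.89 + 87.1·11.89
T = 196796 / 1163.4 = 169 °C

T_f ≈ 169.2 °C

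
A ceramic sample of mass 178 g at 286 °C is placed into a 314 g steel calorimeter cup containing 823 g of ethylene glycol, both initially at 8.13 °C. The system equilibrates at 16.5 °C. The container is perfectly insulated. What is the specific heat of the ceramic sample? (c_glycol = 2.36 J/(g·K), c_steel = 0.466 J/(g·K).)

Conservation of energy gives ΣQ = 0:
178·c·(16.5 − 286) + 823·2.36·(16.5 − 8.13) + 314·0.466·(16.5 − 8.13) = 0
-47971 c = -17482
c = -17482/-47971 ≈ 0.3644 J/(g·K)

c ≈ 0.364 J/(g·K)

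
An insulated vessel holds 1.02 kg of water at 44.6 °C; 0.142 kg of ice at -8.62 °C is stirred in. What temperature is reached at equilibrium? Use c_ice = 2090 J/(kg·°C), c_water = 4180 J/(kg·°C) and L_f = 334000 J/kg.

T_f ≈ 28.9 °C

Energy balance with sensible and latent terms:
ice -8.62→0 °C: 0.142×2090×8.62 = 2558.2; latent heat to melt: 0.142×334000 = 47428; meltwater 0→T: 0.142×4180×T = 593.56 T; water cools: 1.02×4180×(T − 44.6) = 4263.6(T − 44.6)
4857.2 T = 190157 − 49986 = 140170
T ≈ 28.86 °C. Since T > 0 °C, the all-ice-melts assumption holds.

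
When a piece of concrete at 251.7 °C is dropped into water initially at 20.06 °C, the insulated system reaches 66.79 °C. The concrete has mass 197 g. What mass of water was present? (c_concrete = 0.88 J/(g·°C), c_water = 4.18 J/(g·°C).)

m ≈ 164 g

Heat gained plus heat lost sum to zero:
197·0.88·(66.79 − 251.7) + m·4.18·(66.79 − 20.06) = 0
195.33 m = 32056
m = 32056/195.33 ≈ 164.1 g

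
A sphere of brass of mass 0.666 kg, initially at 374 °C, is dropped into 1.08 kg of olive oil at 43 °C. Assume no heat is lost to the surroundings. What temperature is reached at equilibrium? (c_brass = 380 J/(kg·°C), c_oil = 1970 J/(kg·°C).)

T_f ≈ 78.2 °C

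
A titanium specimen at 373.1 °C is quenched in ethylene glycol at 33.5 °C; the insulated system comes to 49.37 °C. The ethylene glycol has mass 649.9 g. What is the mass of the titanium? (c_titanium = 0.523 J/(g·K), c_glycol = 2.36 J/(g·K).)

|Q_titanium| = |Q_glycol|:
m·0.523·(373.1 − 49.37) = 649.9·2.36·(49.37 − 33.5)
169.31 m = 24341  ⇒  m ≈ 143.8 g

m ≈ 144 g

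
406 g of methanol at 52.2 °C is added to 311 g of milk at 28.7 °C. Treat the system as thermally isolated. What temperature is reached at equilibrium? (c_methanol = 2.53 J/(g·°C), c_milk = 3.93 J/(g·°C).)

Set heat shed by the hot body equal to heat absorbed by the cold body:
406·2.53·(52.2 − T) = 311·3.93·(T − 28.7)
1027.2(52.2 − T) = 1222.2(T − 28.7)
2249.4 T = 88697  ⇒  T ≈ 39.43 °C

T_f ≈ 39.4 °C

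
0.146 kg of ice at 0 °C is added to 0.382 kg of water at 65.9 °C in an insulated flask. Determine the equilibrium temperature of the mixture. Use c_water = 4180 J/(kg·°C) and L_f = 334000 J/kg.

Taking heat into each body as positive, Σ m c ΔT = 0:
latent heat to melt: 0.146·334000 = 48764
  meltwater 0→T: 0.146·4180·T = 610.28 T
  water: 1596.8(T − 65.9)
2207 T = 105226 − 48764 = 56462
T ≈ 25.58 °C. Since T > 0 °C, the all-ice-melts assumption holds.

T_f ≈ 25.6 °C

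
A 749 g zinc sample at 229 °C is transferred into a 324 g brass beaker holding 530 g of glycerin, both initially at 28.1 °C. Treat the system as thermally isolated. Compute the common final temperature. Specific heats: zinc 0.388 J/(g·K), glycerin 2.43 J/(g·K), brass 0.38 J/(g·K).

T_f = Σ m_i c_i T_i / Σ m_i c_i:
T_f = (290.61×229 + 1287.9×28.1 + 123.12×28.1) / (290.61 + 1287.9 + 123.12)
    = 106200 / 1701.6 ≈ 62.41 °C

T_f ≈ 62.4 °C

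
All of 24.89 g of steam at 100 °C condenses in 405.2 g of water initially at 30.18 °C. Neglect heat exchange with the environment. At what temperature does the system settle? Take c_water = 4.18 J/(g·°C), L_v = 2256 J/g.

T_f ≈ 65.5 °C

Let T be the final temperature. ΣQ_i = 0:
condense steam: −24.89·2256 = −56152
  condensed water 100 °C→T: 104.04(T − 100)
  original water: 1693.7(T − 30.18)
1797.8 T = 56152 + 10404 + 51117 = 117673
T ≈ 65.45 °C — below 100 °C, confirming all the steam condensed.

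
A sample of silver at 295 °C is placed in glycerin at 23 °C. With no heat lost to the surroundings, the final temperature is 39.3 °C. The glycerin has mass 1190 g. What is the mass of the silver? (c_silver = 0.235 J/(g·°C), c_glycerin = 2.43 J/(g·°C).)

m ≈ 784 g

Heat lost by the silver = heat gained by the glycerin:
m×0.235×(295 − 39.3) = 1190×2.43×(39.3 − 23)
60.09 m = 47135  ⇒  m ≈ 784.4 g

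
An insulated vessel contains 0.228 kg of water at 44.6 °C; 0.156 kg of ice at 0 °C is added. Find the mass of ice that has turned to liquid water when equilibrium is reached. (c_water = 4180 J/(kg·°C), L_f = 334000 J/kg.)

m_melted ≈ 0.127 kg

Cooling the water to 0 °C releases 0.228×4180×44.6 = 42506 J.
To melt every bit of ice: 0.156×334000 = 52104 J.
42506 J < 52104 J, so only part of the ice melts and the system sits at 0 °C.
m_melted×334000 = 42506  ⇒  m_melted ≈ 0.1273 kg.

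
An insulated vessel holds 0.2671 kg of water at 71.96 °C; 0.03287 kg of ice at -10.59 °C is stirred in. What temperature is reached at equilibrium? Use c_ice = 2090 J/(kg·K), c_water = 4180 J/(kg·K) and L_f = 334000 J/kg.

T_f ≈ 54.7 °C

Setting the total heat transfer to zero:
ice -10.59→0 °C: 0.03287·2090·10.59 = 727.51; melt ice: 0.03287·334000 = 10979; meltwater 0→T: 0.03287·4180·T = 137.4 T; water cools: 0.2671·4180·(T − 71.96) = 1116.5(T − 71.96)
1253.9 T = 80342 − 11706 = 68636
T ≈ 54.74 °C — above 0 °C, consistent with complete melting.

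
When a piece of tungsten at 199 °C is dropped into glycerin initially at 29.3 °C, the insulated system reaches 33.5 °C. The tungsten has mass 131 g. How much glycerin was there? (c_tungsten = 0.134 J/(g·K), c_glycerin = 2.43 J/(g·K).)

m ≈ 285 g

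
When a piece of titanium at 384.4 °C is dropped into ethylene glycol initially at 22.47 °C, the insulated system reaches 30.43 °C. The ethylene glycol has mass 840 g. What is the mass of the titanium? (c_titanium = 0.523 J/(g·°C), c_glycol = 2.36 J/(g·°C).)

m ≈ 85.2 g

|Q_titanium| = |Q_glycol|:
m·0.523·(384.4 − 30.43) = 840·2.36·(30.43 − 22.47)
185.13 m = 15780  ⇒  m ≈ 85.24 g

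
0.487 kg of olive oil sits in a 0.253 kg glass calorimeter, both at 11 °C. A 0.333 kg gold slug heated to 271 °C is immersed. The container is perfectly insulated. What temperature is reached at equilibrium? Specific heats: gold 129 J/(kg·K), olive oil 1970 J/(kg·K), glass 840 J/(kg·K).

Conservation of energy gives ΣQ = 0:
0.333*129*(T − 271) + 0.487*1970*(T − 11) + 0.253*840*(T − 11) = 0
(42.96 + 959.39 + 212.52) T = 42.96*271 + 959.39*11 + 212.52*11
T = 24532 / 1214.9 = 20.2 °C

T_f ≈ 20.2 °C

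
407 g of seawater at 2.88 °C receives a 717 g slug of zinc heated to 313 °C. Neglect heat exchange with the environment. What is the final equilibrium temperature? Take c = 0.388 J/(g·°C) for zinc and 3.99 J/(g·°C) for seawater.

T_f ≈ 48.2 °C

Let T be the final temperature. ΣQ_i = 0:
717×0.388×(T − 313) + 407×3.99×(T − 2.88) = 0
278.2(T − 313) + 1623.9(T − 2.88) = 0
1902.1 T = 91752
T = 91752 / 1902.1 = 48.2 °C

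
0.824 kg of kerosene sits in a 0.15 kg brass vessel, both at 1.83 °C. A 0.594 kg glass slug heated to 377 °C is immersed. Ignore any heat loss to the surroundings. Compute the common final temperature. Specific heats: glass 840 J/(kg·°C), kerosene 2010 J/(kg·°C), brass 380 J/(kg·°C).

T_f ≈ 86.4 °C

Net heat exchanged in the isolated system is zero:
0.594*840*(T − 377) + 0.824*2010*(T − 1.83) + 0.15*380*(T − 1.83) = 0
2212.2 T = 191243
T = 191243 / 2212.2 = 86.4 °C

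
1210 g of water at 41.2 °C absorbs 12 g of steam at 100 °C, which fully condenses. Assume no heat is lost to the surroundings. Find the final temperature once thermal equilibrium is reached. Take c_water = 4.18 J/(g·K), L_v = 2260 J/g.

Taking heat into each body as positive, Σ m c ΔT = 0:
condense steam: −12·2260 = −27120; condensed water 100 °C→T: 50.16(T − 100); original water: 5057.8(T − 41.2)
5108 T = 27120 + 5016 + 208381 = 240517
T ≈ 47.09 °C, under the boiling point, so the assumption holds.

T_f ≈ 47.1 °C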